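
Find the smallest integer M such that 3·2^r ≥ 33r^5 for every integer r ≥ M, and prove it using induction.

At r = 27: 402653184 < 473513931, so the inequality fails and M ≥ 28. We prove 3·2^r ≥ 33r^5 for all r ≥ 28.
When r = 28: 3·2^r = 805306368 and 33r^5 = 567942144, so 805306368 ≥ 567942144.
Suppose the result is true for r = m, so 3·2^m ≥ 33m^5.
Then 3·2^(m + 1) = 2·(3·2^m) ≥ 2·(33m^5).
Also, for m ≥ 28 we have 2·(33m^5) ≥ 33(m+1)^5, since 2 ≥ (1 + 1/m)^5 for all m ≥ 28.
Combining, 3·2^(m + 1) ≥ 33(m+1)^5.
This completes the induction.
Hence the smallest such M is 28.

M = 28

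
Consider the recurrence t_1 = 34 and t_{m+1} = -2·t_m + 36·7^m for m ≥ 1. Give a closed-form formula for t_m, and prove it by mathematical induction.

t_m = -3(-2)^m + 4·7^m

Computing the first terms: t_1 = 34, t_2 = 184, t_3 = 1396. This suggests t_m = -3(-2)^m + 4·7^m.
For the base case m = 1: the formula gives 34 = 34 = t_1.
Inductive step: suppose the statement holds for some p ≥ 1, so t_p = -3(-2)^p + 4·7^p.
Then t_{p+1} = -2·t_p + 36·7^p = -2·(-3(-2)^p + 4·7^p) + 36·7^p = -3(-2)^(p + 1) + 4·7^(p + 1),
which is the claimed formula at m = p+1.
By the principle of mathematical induction, the result holds for all m ≥ 1.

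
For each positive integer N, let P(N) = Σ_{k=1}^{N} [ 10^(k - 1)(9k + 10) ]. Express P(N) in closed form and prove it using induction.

We claim P(N) = 10^N(N + 1) - 1 for all N ≥ 1.
For the base case N = 1: P(1) = 19, and the closed form gives 19. They agree.
Suppose the result is true for N = k, so P(k) = 10^k(k + 1) - 1.
Then P(k+1) = P(k) + (10^k(9k + 19)) = (10^k(k + 1) - 1) + (10^k(9k + 19)).
Simplifying, P(k+1) = 10·10^k·k + 20·10^k - 1 = 10^(k+1)((k+1) + 1) - 1,
which is the closed form with N = k+1.
By induction, the statement is established for all N ≥ 1.

P(N) = 10^N(N + 1) - 1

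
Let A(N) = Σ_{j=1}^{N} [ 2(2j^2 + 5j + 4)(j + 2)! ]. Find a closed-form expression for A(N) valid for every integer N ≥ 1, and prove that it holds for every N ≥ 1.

A(N) = (4N + 2)(N + 3)! - 12

We claim A(N) = (4N + 2)(N + 3)! - 12 for all N ≥ 1.
For the base case N = 1: A(1) = 132, and the closed form gives 132. They agree.
Suppose the result is true for N = j, so A(j) = (4j + 2)(j + 3)! - 12.
Then A(j+1) = A(j) + (2(2j^2 + 9j + 11)(j + 3)!) = ((4j + 2)(j + 3)! - 12) + (2(2j^2 + 9j + 11)(j + 3)!).
Simplifying, A(j+1) = (4(j+1) + 2)((j+1) + 3)! - 12,
which is the closed form with N = j+1.
By the principle of mathematical induction, the result holds for all N ≥ 1.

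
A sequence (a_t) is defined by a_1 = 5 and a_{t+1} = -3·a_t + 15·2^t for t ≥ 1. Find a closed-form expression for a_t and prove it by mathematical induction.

a_t = -(-3)^(t - 1) + 3·2^t

Computing the first terms: a_1 = 5, a_2 = 15, a_3 = 15. This suggests a_t = -(-3)^(t - 1) + 3·2^t.
Base case (t = 1): the formula gives 5 = 5 = a_1.
Inductive step: suppose the statement holds for some r ≥ 1, so a_r = -(-3)^(r - 1) + 3·2^r.
Then a_{r+1} = -3·a_r + 15·2^r = -3·(-(-3)^(r - 1) + 3·2^r) + 15·2^r = -(-3)^r + 3·2^(r + 1) = -(-3)^((r+1) - 1) + 3·2^(r+1),
which is the claimed formula at t = r+1.
By induction, the statement is established for all t ≥ 1.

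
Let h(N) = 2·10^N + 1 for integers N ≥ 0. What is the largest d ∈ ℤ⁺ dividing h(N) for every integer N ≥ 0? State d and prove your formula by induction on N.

d = 3

Computing the first values: h(0) = 3 and h(1) = 21; gcd(3, 21) = 3, so d ≤ 3.
We prove 3 | 2·10^N + 1 for all N ≥ 0 by induction on N.
Base case (N = 0): h(0) = 3 = 3·(1), so 3 | h(0).
Inductive step: suppose the statement holds for some i ≥ 0, i.e. 3 | h(i). Then
h(i+1) = 2·10^(i+1) + 1 = 10·(2·10^i + 1) - 9 = 10·h(i) - 9. The first term is divisible by 3 by the inductive hypothesis, and -9 is divisible by 3. Hence 3 | h(i+1).
By the principle of mathematical induction, the result holds for all N ≥ 0.
Therefore the largest such d is 3.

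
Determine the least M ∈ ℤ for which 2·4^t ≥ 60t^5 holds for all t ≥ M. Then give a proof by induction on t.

M = 12

At t = 11: 8388608 < 9663060, so the inequality fails and M ≥ 12. We prove 2·4^t ≥ 60t^5 for all t ≥ 12.
Base case (t = 12): 2·4^t = 33554432 and 60t^5 = 14929920, so 33554432 ≥ 14929920.
Inductive step: assume the claim holds for t = k, so 2·4^k ≥ 60k^5.
Then 2·4^(k + 1) = 4·(2·4^k) ≥ 4·(60k^5).
Also, for k ≥ 12 we have 4·(60k^5) ≥ 60(k+1)^5, since 4 ≥ (1 + 1/k)^5 for all k ≥ 12.
Combining, 2·4^(k + 1) ≥ 60(k+1)^5.
By the principle of mathematical induction, the result holds for all t ≥ 12.
Hence the smallest such M is 12.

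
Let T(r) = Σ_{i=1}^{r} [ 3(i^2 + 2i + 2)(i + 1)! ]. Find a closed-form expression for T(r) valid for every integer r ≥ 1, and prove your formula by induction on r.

T(r) = (3r + 3)(r + 2)! - 6

We claim T(r) = (3r + 3)(r + 2)! - 6 for all r ≥ 1.
Base case (r = 1): T(1) = 30, and the closed form gives 30. They agree.
Inductive step: assume the claim holds for r = i, so T(i) = (3i + 3)(i + 2)! - 6.
Then T(i+1) = T(i) + (3(i^2 + 4i + 5)(i + 2)!) = ((3i + 3)(i + 2)! - 6) + (3(i^2 + 4i + 5)(i + 2)!).
Simplifying, T(i+1) = (3(i+1) + 3)((i+1) + 2)! - 6,
which is the closed form with r = i+1.
This completes the induction.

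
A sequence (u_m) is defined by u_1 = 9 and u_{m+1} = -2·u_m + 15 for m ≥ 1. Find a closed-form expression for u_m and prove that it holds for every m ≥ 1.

u_m = (-2)^(m + 1) + 5

Computing the first terms: u_1 = 9, u_2 = -3, u_3 = 21. This suggests u_m = (-2)^(m + 1) + 5.
For the base case m = 1: the formula gives 9 = 9 = u_1.
For the inductive step, assume it holds for an arbitrary k ≥ 1, so u_k = (-2)^(k + 1) + 5.
Then u_{k+1} = -2·u_k + 15 = -2·((-2)^(k + 1) + 5) + 15 = (-2)^(k + 2) + 5 = (-2)^((k+1) + 1) + 5,
which is the claimed formula at m = k+1.
By induction, the statement is established for all m ≥ 1.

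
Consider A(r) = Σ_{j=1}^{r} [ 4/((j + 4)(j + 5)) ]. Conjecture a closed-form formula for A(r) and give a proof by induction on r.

A(r) = 4r/(5(r + 5))

We claim A(r) = 4r/(5(r + 5)) for all r ≥ 1.
Base step (r = 1): A(1) = 2/15, and the closed form gives 2/15. They agree.
Inductive step: suppose the statement holds for some j ≥ 1, so A(j) = 4j/(5(j + 5)).
Then A(j+1) = A(j) + (4/((j + 5)(j + 6))) = (4j/(5(j + 5))) + (4/((j + 5)(j + 6))).
Simplifying, A(j+1) = 4(j + 1)/(5(j + 6)) = 4(j+1)/(5((j+1) + 5)),
which is the closed form with r = j+1.
Hence, by induction on r, the claim holds for every r ≥ 1.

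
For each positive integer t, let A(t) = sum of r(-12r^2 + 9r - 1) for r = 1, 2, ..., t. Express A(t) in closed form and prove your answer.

We claim A(t) = -t(t + 1)(3t^2 - 1) for all t ≥ 1.
Base case (t = 1): A(1) = -4, and the closed form gives -4. They agree.
For the inductive step, assume it holds for an arbitrary r ≥ 1, so A(r) = r(-3r^3 - 3r^2 + r + 1).
Then A(r+1) = A(r) + ((r + 1)(9r - 12(r + 1)^2 + 8)) = (r(-3r^3 - 3r^2 + r + 1)) + ((r + 1)(9r - 12(r + 1)^2 + 8)).
Simplifying, A(r+1) = -(r + 1)(r + 2)(3r^2 + 6r + 2) = -(r+1)((r+1) + 1)(3(r+1)^2 - 1),
which is the closed form with t = r+1.
By the principle of mathematical induction, the result holds for all t ≥ 1.

A(t) = -t(t + 1)(3t^2 - 1)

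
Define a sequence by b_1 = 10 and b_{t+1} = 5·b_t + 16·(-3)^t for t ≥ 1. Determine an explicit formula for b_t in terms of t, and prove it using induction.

Computing the first terms: b_1 = 10, b_2 = 2, b_3 = 154. This suggests b_t = -2(-3)^t + 4·5^(t - 1).
Base case (t = 1): the formula gives 10 = 10 = b_1.
Inductive step: assume the claim holds for t = j, so b_j = -2(-3)^j + 4·5^(j - 1).
Then b_{j+1} = 5·b_j + 16·(-3)^j = 5·(-2(-3)^j + 4·5^(j - 1)) + 16·(-3)^j = -2(-3)^(j + 1) + 4·5^j = -2(-3)^(j+1) + 4·5^((j+1) - 1),
which is the claimed formula at t = j+1.
By the principle of mathematical induction, the result holds for all t ≥ 1.

b_t = -2(-3)^t + 4·5^(t - 1)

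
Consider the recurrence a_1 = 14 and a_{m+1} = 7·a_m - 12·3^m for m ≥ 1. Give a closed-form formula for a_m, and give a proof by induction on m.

Computing the first terms: a_1 = 14, a_2 = 62, a_3 = 326. This suggests a_m = 3^(m + 1) + 5·7^(m - 1).
For the base case m = 1: the formula gives 14 = 14 = a_1.
For the inductive step, assume it holds for an arbitrary r ≥ 1, so a_r = 3^(r + 1) + 5·7^(r - 1).
Then a_{r+1} = 7·a_r - 12·3^r = 7·(3^(r + 1) + 5·7^(r - 1)) - 12·3^r = 3^(r + 2) + 5·7^r = 3^((r+1) + 1) + 5·7^((r+1) - 1),
which is the claimed formula at m = r+1.
By induction, the statement is established for all m ≥ 1.

a_m = 3^(m + 1) + 5·7^(m - 1)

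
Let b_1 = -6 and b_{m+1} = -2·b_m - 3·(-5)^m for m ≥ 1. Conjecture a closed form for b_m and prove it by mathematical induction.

Computing the first terms: b_1 = -6, b_2 = 27, b_3 = -129. This suggests b_m = -(-2)^(m - 1) + (-5)^m.
Base case (m = 1): the formula gives -6 = -6 = b_1.
Inductive step: assume the claim holds for m = i, so b_i = -(-2)^(i - 1) + (-5)^i.
Then b_{i+1} = -2·b_i - 3·(-5)^i = -2·(-(-2)^(i - 1) + (-5)^i) - 3·(-5)^i = -(-2)^i + (-5)^(i + 1) = -(-2)^((i+1) - 1) + (-5)^(i+1),
which is the claimed formula at m = i+1.
Hence, by induction on m, the claim holds for every m ≥ 1.

b_m = -(-2)^(m - 1) + (-5)^m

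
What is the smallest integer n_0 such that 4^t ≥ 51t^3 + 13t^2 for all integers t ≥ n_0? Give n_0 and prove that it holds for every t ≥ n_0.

n_0 = 8

At t = 7: 16384 < 18130, so the inequality fails and n_0 ≥ 8. We prove 4^t ≥ 51t^3 + 13t^2 for all t ≥ 8.
Base case (t = 8): 4^t = 65536 and 51t^3 + 13t^2 = 26944, so 65536 ≥ 26944.
Suppose the result is true for t = i, so 4^i ≥ 51i^3 + 13i^2.
Then 4^(i + 1) = 4·(4^i) ≥ 4·(51i^3 + 13i^2).
Also, for i ≥ 8 we have 4·(51i^3 + 13i^2) ≥ 51(i+1)^3 + 13(i+1)^2, since 4·(51i^3 + 13i^2) − (51(i+1)^3 + 13(i+1)^2) = 153i^3 - 114i^2 - 179i - 64, which is nonnegative for all i ≥ 8.
Combining, 4^(i + 1) ≥ 51(i+1)^3 + 13(i+1)^2.
By the principle of mathematical induction, the result holds for all t ≥ 8.
Hence the smallest such n_0 is 8.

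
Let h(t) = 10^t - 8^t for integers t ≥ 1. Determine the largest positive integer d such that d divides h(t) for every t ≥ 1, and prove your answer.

d = 2

Computing the first values: h(1) = 2 and h(2) = 36; gcd(2, 36) = 2, so d ≤ 2.
We prove 2 | 10^t - 8^t for all t ≥ 1 by induction on t.
When t = 1: h(1) = 2 = 2·(1), so 2 | h(1).
Inductive step: assume the claim holds for t = r, i.e. 2 | h(r). Then
10^{r+1} − 8^{r+1} = 10·10^r − 8·8^r = 10·(10^r − 8^r) + (2)·8^r. The first term is divisible by 2 by the inductive hypothesis, and the second term (2)·8^r is divisible by 2 since 2 | 2. Hence 2 | h(r+1).
By induction, the statement is established for all t ≥ 1.
Therefore the largest such d is 2.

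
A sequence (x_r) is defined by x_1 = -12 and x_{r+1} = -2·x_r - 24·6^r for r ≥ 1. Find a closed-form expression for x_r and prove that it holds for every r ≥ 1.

x_r = -3(-2)^r - 3·6^r

Computing the first terms: x_1 = -12, x_2 = -120, x_3 = -624. This suggests x_r = -3(-2)^r - 3·6^r.
Base case (r = 1): the formula gives -12 = -12 = x_1.
Suppose the result is true for r = k, so x_k = -3(-2)^k - 3·6^k.
Then x_{k+1} = -2·x_k - 24·6^k = -2·(-3(-2)^k - 3·6^k) - 24·6^k = -3(-2)^(k + 1) - 3·6^(k + 1),
which is the claimed formula at r = k+1.
Hence, by induction on r, the claim holds for every r ≥ 1.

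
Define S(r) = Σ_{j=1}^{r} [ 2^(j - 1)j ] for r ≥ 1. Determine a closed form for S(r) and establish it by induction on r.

We claim S(r) = 2^r(r - 1) + 1 for all r ≥ 1.
Base step (r = 1): S(1) = 1, and the closed form gives 1. They agree.
For the inductive step, assume it holds for an arbitrary j ≥ 1, so S(j) = 2^j(j - 1) + 1.
Then S(j+1) = S(j) + (2^j(j + 1)) = (2^j(j - 1) + 1) + (2^j(j + 1)).
Simplifying, S(j+1) = 2^(j + 1)j + 1 = 2^(j+1)((j+1) - 1) + 1,
which is the closed form with r = j+1.
By the principle of mathematical induction, the result holds for all r ≥ 1.

S(r) = 2^r(r - 1) + 1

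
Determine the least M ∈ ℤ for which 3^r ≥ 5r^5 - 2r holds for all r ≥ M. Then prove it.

At r = 13: 1594323 < 1856439, so the inequality fails and M ≥ 14. We prove 3^r ≥ 5r^5 - 2r for all r ≥ 14.
Base step (r = 14): 3^r = 4782969 and 5r^5 - 2r = 2689092, so 4782969 ≥ 2689092.
For the inductive step, assume it holds for an arbitrary m ≥ 14, so 3^m ≥ 5m^5 - 2m.
Then 3^(m + 1) = 3·(3^m) ≥ 3·(5m^5 - 2m).
Also, for m ≥ 14 we have 3·(5m^5 - 2m) ≥ 5(m+1)^5 - 2(m+1), since 3·(5m^5 - 2m) − (5(m+1)^5 - 2(m+1)) = 10m^5 - 25m^4 - 50m^3 - 50m^2 - 29m - 3, which is nonnegative for all m ≥ 14.
Combining, 3^(m + 1) ≥ 5(m+1)^5 - 2(m+1).
By the principle of mathematical induction, the result holds for all r ≥ 14.
Hence the smallest such M is 14.

M = 14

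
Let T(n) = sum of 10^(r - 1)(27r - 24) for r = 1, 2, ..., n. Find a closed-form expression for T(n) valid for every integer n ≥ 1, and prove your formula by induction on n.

We claim T(n) = 3·10^n(n - 1) + 3 for all n ≥ 1.
Base step (n = 1): T(1) = 3, and the closed form gives 3. They agree.
For the inductive step, assume it holds for an arbitrary r ≥ 1, so T(r) = 3·10^r(r - 1) + 3.
Then T(r+1) = T(r) + (10^r(27r + 3)) = (3·10^r(r - 1) + 3) + (10^r(27r + 3)).
Simplifying, T(r+1) = 30·10^r·r + 3 = 3·10^(r+1)((r+1) - 1) + 3,
which is the closed form with n = r+1.
This completes the induction.

T(n) = 3·10^n(n - 1) + 3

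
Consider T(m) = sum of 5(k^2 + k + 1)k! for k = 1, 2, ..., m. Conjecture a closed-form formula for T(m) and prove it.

T(m) = (5m + 5)(m + 1)! - 5

We claim T(m) = (5m + 5)(m + 1)! - 5 for all m ≥ 1.
When m = 1: T(1) = 15, and the closed form gives 15. They agree.
Suppose the result is true for m = k, so T(k) = (5k + 5)(k + 1)! - 5.
Then T(k+1) = T(k) + (5(k^2 + 3k + 3)(k + 1)!) = ((5k + 5)(k + 1)! - 5) + (5(k^2 + 3k + 3)(k + 1)!).
Simplifying, T(k+1) = (5(k+1) + 5)((k+1) + 1)! - 5,
which is the closed form with m = k+1.
By induction, the statement is established for all m ≥ 1.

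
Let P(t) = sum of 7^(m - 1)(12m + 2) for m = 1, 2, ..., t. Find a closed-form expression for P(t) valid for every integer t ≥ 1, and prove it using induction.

P(t) = 2·7^t·t

We claim P(t) = 2·7^t·t for all t ≥ 1.
Base case (t = 1): P(1) = 14, and the closed form gives 14. They agree.
Inductive step: suppose the statement holds for some m ≥ 1, so P(m) = 2·7^m·m.
Then P(m+1) = P(m) + (7^m(12m + 14)) = (2·7^m·m) + (7^m(12m + 14)).
Simplifying, P(m+1) = 14·7^m(m + 1) = 2·7^(m+1)·(m+1),
which is the closed form with t = m+1.
By induction, the statement is established for all t ≥ 1.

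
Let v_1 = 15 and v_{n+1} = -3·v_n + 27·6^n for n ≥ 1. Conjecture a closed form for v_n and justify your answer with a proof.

v_n = (-3)^n + 3·6^n

Computing the first terms: v_1 = 15, v_2 = 117, v_3 = 621. This suggests v_n = (-3)^n + 3·6^n.
Base case (n = 1): the formula gives 15 = 15 = v_1.
For the inductive step, assume it holds for an arbitrary j ≥ 1, so v_j = (-3)^j + 3·6^j.
Then v_{j+1} = -3·v_j + 27·6^j = -3·((-3)^j + 3·6^j) + 27·6^j = (-3)^(j + 1) + 3·6^(j + 1),
which is the claimed formula at n = j+1.
This completes the induction.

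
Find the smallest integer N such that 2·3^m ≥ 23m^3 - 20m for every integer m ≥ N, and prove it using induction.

N = 8

At m = 7: 4374 < 7749, so the inequality fails and N ≥ 8. We prove 2·3^m ≥ 23m^3 - 20m for all m ≥ 8.
For the base case m = 8: 2·3^m = 13122 and 23m^3 - 20m = 11616, so 13122 ≥ 11616.
Suppose the result is true for m = k, so 2·3^k ≥ 23k^3 - 20k.
Then 2·3^(k + 1) = 3·(2·3^k) ≥ 3·(23k^3 - 20k).
Also, for k ≥ 8 we have 3·(23k^3 - 20k) ≥ 23(k+1)^3 - 20(k+1), since 3·(23k^3 - 20k) − (23(k+1)^3 - 20(k+1)) = 46k^3 - 69k^2 - 109k - 3, which is nonnegative for all k ≥ 8.
Combining, 2·3^(k + 1) ≥ 23(k+1)^3 - 20(k+1).
By the principle of mathematical induction, the result holds for all m ≥ 8.
Hence the smallest such N is 8.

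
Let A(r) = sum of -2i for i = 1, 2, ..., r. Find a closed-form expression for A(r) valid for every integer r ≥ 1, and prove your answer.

We claim A(r) = -r(r + 1) for all r ≥ 1.
For the base case r = 1: A(1) = -2, and the closed form gives -2. They agree.
For the inductive step, assume it holds for an arbitrary i ≥ 1, so A(i) = i(-i - 1).
Then A(i+1) = A(i) + (-2i - 2) = (i(-i - 1)) + (-2i - 2).
Simplifying, A(i+1) = -(i + 1)(i + 2) = -(i+1)((i+1) + 1),
which is the closed form with r = i+1.
By induction, the statement is established for all r ≥ 1.

A(r) = -r(r + 1)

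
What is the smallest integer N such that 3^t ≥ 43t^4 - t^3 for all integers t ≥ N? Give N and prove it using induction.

N = 13

At t = 12: 531441 < 889920, so the inequality fails and N ≥ 13. We prove 3^t ≥ 43t^4 - t^3 for all t ≥ 13.
Base step (t = 13): 3^t = 1594323 and 43t^4 - t^3 = 1225926, so 1594323 ≥ 1225926.
Suppose the result is true for t = r, so 3^r ≥ 43r^4 - r^3.
Then 3^(r + 1) = 3·(3^r) ≥ 3·(43r^4 - r^3).
Also, for r ≥ 13 we have 3·(43r^4 - r^3) ≥ 43(r+1)^4 - (r+1)^3, since 3·(43r^4 - r^3) − (43(r+1)^4 - (r+1)^3) = 86r^4 - 174r^3 - 255r^2 - 169r - 42, which is nonnegative for all r ≥ 13.
Combining, 3^(r + 1) ≥ 43(r+1)^4 - (r+1)^3.
This completes the induction.
Hence the smallest such N is 13.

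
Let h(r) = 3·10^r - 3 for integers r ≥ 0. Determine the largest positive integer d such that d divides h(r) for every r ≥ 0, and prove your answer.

d = 27

Computing the first values: h(0) = 0 and h(1) = 27; gcd(0, 27) = 27, so d ≤ 27.
We prove 27 | 3·10^r - 3 for all r ≥ 0 by induction on r.
Base case (r = 0): h(0) = 0 = 27·(0), so 27 | h(0).
For the inductive step, assume it holds for an arbitrary m ≥ 0, i.e. 27 | h(m). Then
h(m+1) = 3·10^(m+1) - 3 = 10·(3·10^m - 3) + 27 = 10·h(m) + 27. The first term is divisible by 27 by the inductive hypothesis, and 27 is divisible by 27. Hence 27 | h(m+1).
This completes the induction.
Therefore the largest such d is 27.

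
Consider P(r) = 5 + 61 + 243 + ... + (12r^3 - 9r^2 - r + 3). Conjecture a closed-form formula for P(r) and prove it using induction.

P(r) = r(3r^3 + 3r^2 - 2r + 1)

We claim P(r) = r(3r^3 + 3r^2 - 2r + 1) for all r ≥ 1.
When r = 1: P(1) = 5, and the closed form gives 5. They agree.
Inductive step: suppose the statement holds for some p ≥ 1, so P(p) = p(3p^3 + 3p^2 - 2p + 1).
Then P(p+1) = P(p) + (12p^3 + 27p^2 + 17p + 5) = (p(3p^3 + 3p^2 - 2p + 1)) + (12p^3 + 27p^2 + 17p + 5).
Simplifying, P(p+1) = (p + 1)(3p^3 + 12p^2 + 13p + 5) = (p+1)(3(p+1)^3 + 3(p+1)^2 - 2(p+1) + 1),
which is the closed form with r = p+1.
This completes the induction.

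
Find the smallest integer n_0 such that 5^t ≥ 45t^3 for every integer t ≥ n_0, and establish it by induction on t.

At t = 5: 3125 < 5625, so the inequality fails and n_0 ≥ 6. We prove 5^t ≥ 45t^3 for all t ≥ 6.
Base case (t = 6): 5^t = 15625 and 45t^3 = 9720, so 15625 ≥ 9720.
Inductive step: suppose the statement holds for some j ≥ 6, so 5^j ≥ 45j^3.
Then 5^(j + 1) = 5·(5^j) ≥ 5·(45j^3).
Also, for j ≥ 6 we have 5·(45j^3) ≥ 45(j+1)^3, since 5 ≥ (1 + 1/j)^3 for all j ≥ 6.
Combining, 5^(j + 1) ≥ 45(j+1)^3.
Hence, by induction on t, the claim holds for every t ≥ 6.
Hence the smallest such n_0 is 6.

n_0 = 6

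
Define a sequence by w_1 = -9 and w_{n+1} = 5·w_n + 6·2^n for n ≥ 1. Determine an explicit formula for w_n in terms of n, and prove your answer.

w_n = -2^(n + 1) - 5^n

Computing the first terms: w_1 = -9, w_2 = -33, w_3 = -141. This suggests w_n = -2^(n + 1) - 5^n.
When n = 1: the formula gives -9 = -9 = w_1.
For the inductive step, assume it holds for an arbitrary k ≥ 1, so w_k = -2^(k + 1) - 5^k.
Then w_{k+1} = 5·w_k + 6·2^k = 5·(-2^(k + 1) - 5^k) + 6·2^k = -2^(k + 2) - 5^(k + 1) = -2^((k+1) + 1) - 5^(k+1),
which is the claimed formula at n = k+1.
Hence, by induction on n, the claim holds for every n ≥ 1.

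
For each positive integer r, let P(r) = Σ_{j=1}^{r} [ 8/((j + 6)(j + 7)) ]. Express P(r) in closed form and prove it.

P(r) = 8r/(7(r + 7))

We claim P(r) = 8r/(7(r + 7)) for all r ≥ 1.
For the base case r = 1: P(1) = 1/7, and the closed form gives 1/7. They agree.
For the inductive step, assume it holds for an arbitrary j ≥ 1, so P(j) = 8j/(7(j + 7)).
Then P(j+1) = P(j) + (8/((j + 7)(j + 8))) = (8j/(7(j + 7))) + (8/((j + 7)(j + 8))).
Simplifying, P(j+1) = 8(j + 1)/(7(j + 8)) = 8(j+1)/(7((j+1) + 7)),
which is the closed form with r = j+1.
Hence, by induction on r, the claim holds for every r ≥ 1.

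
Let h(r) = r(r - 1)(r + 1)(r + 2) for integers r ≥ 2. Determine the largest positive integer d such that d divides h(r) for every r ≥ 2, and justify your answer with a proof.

Computing the first values: h(2) = 24 and h(3) = 120; gcd(24, 120) = 24, so d ≤ 24.
We prove 24 | r(r - 1)(r + 1)(r + 2) for all r ≥ 2 by induction on r.
Base case (r = 2): h(2) = 24 = 24·(1), so 24 | h(2).
Inductive step: assume the claim holds for r = k, i.e. 24 | h(k). Then
h(k+1) − h(k) = k·(k+1)·(k+2)·(k+3) − (k-1)·k·(k+1)·(k+2) = k·(k+1)·(k+2)·[(k+3) − (k-1)] = 4·k·(k+1)·(k+2). The product of 3 consecutive integers is divisible by (3)! = 6, so h(k+1) − h(k) is divisible by 4·6 = 24. By the inductive hypothesis 24 | h(k), hence 24 | h(k+1).
Hence, by induction on r, the claim holds for every r ≥ 2.
Therefore the largest such d is 24.

d = 24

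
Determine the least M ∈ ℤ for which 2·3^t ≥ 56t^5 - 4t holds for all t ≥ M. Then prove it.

At t = 15: 28697814 < 42524940, so the inequality fails and M ≥ 16. We prove 2·3^t ≥ 56t^5 - 4t for all t ≥ 16.
Base step (t = 16): 2·3^t = 86093442 and 56t^5 - 4t = 58720192, so 86093442 ≥ 58720192.
Inductive step: suppose the statement holds for some p ≥ 16, so 2·3^p ≥ 56p^5 - 4p.
Then 2·3^(p + 1) = 3·(2·3^p) ≥ 3·(56p^5 - 4p).
Also, for p ≥ 16 we have 3·(56p^5 - 4p) ≥ 56(p+1)^5 - 4(p+1), since 3·(56p^5 - 4p) − (56(p+1)^5 - 4(p+1)) = 112p^5 - 280p^4 - 560p^3 - 560p^2 - 288p - 52, which is nonnegative for all p ≥ 16.
Combining, 2·3^(p + 1) ≥ 56(p+1)^5 - 4(p+1).
This completes the induction.
Hence the smallest such M is 16.

M = 16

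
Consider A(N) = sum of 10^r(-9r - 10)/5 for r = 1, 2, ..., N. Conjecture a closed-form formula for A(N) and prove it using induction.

A(N) = -2·10^N(N + 1) + 2

We claim A(N) = -2·10^N(N + 1) + 2 for all N ≥ 1.
Base case (N = 1): A(1) = -38, and the closed form gives -38. They agree.
For the inductive step, assume it holds for an arbitrary r ≥ 1, so A(r) = -2·10^r(r + 1) + 2.
Then A(r+1) = A(r) + (10^r(-18r - 38)) = (-2·10^r(r + 1) + 2) + (10^r(-18r - 38)).
Simplifying, A(r+1) = -20·10^r·r - 40·10^r + 2 = -2·10^(r+1)((r+1) + 1) + 2,
which is the closed form with N = r+1.
By induction, the statement is established for all N ≥ 1.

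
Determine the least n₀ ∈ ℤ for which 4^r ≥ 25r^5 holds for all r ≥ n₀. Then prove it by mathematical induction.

n₀ = 11

At r = 10: 1048576 < 2500000, so the inequality fails and n₀ ≥ 11. We prove 4^r ≥ 25r^5 for all r ≥ 11.
Base step (r = 11): 4^r = 4194304 and 25r^5 = 4026275, so 4194304 ≥ 4026275.
Inductive step: assume the claim holds for r = i, so 4^i ≥ 25i^5.
Then 4^(i + 1) = 4·(4^i) ≥ 4·(25i^5).
Also, for i ≥ 11 we have 4·(25i^5) ≥ 25(i+1)^5, since 4 ≥ (1 + 1/i)^5 for all i ≥ 11.
Combining, 4^(i + 1) ≥ 25(i+1)^5.
This completes the induction.
Hence the smallest such n₀ is 11.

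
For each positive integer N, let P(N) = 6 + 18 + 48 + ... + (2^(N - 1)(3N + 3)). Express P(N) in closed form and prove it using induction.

P(N) = 3·2^N·N

We claim P(N) = 3·2^N·N for all N ≥ 1.
When N = 1: P(1) = 6, and the closed form gives 6. They agree.
For the inductive step, assume it holds for an arbitrary j ≥ 1, so P(j) = 3·2^j·j.
Then P(j+1) = P(j) + (3·2^j(j + 2)) = (3·2^j·j) + (3·2^j(j + 2)).
Simplifying, P(j+1) = 6·2^j(j + 1) = 3·2^(j+1)·(j+1),
which is the closed form with N = j+1.
By induction, the statement is established for all N ≥ 1.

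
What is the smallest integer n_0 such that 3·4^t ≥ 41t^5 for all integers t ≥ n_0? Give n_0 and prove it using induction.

At t = 10: 3145728 < 4100000, so the inequality fails and n_0 ≥ 11. We prove 3·4^t ≥ 41t^5 for all t ≥ 11.
Base case (t = 11): 3·4^t = 12582912 and 41t^5 = 6603091, so 12582912 ≥ 6603091.
Suppose the result is true for t = m, so 3·4^m ≥ 41m^5.
Then 3·4^(m + 1) = 4·(3·4^m) ≥ 4·(41m^5).
Also, for m ≥ 11 we have 4·(41m^5) ≥ 41(m+1)^5, since 4 ≥ (1 + 1/m)^5 for all m ≥ 11.
Combining, 3·4^(m + 1) ≥ 41(m+1)^5.
By the principle of mathematical induction, the result holds for all t ≥ 11.
Hence the smallest such n_0 is 11.

n_0 = 11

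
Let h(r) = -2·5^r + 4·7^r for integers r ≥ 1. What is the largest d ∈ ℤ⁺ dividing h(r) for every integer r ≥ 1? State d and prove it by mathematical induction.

d = 2

Computing the first values: h(1) = 18 and h(2) = 146; gcd(18, 146) = 2, so d ≤ 2.
We prove 2 | -2·5^r + 4·7^r for all r ≥ 1 by induction on r.
For the base case r = 1: h(1) = 18 = 2·(9), so 2 | h(1).
Inductive step: suppose the statement holds for some k ≥ 1, i.e. 2 | h(k). Then
h(k+1) − 7·h(k) = (-2·5^(k+1) + 4·7^(k+1)) − 7·(-2·5^k + 4·7^k) = (-2)·5^k·(5 − 7) = (4)·5^k. Since 2 | h(k) by the inductive hypothesis, 2 | 7·h(k); and 2 | 4 since 4 = 2·2. Therefore 2 | h(k+1).
Hence, by induction on r, the claim holds for every r ≥ 1.
Therefore the largest such d is 2.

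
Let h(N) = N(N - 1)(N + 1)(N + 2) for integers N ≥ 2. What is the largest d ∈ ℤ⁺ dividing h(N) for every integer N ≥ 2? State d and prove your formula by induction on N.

Computing the first values: h(2) = 24 and h(3) = 120; gcd(24, 120) = 24, so d ≤ 24.
We prove 24 | N(N - 1)(N + 1)(N + 2) for all N ≥ 2 by induction on N.
Base case (N = 2): h(2) = 24 = 24·(1), so 24 | h(2).
Suppose the result is true for N = p, i.e. 24 | h(p). Then
h(p+1) − h(p) = p·(p+1)·(p+2)·(p+3) − (p-1)·p·(p+1)·(p+2) = p·(p+1)·(p+2)·[(p+3) − (p-1)] = 4·p·(p+1)·(p+2). The product of 3 consecutive integers is divisible by (3)! = 6, so h(p+1) − h(p) is divisible by 4·6 = 24. By the inductive hypothesis 24 | h(p), hence 24 | h(p+1).
By induction, the statement is established for all N ≥ 2.
Therefore the largest such d is 24.

d = 24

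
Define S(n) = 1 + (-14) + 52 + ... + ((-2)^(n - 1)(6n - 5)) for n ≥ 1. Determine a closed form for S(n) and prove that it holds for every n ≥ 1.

S(n) = (-2)^n(-2n + 1) - 1

We claim S(n) = (-2)^n(-2n + 1) - 1 for all n ≥ 1.
When n = 1: S(1) = 1, and the closed form gives 1. They agree.
Inductive step: assume the claim holds for n = p, so S(p) = (-2)^p(-2p + 1) - 1.
Then S(p+1) = S(p) + ((-2)^p(6p + 1)) = ((-2)^p(-2p + 1) - 1) + ((-2)^p(6p + 1)).
Simplifying, S(p+1) = -(-2)^(p + 1) + (-2)^(p + 2)p - 1 = (-2)^(p+1)(-2(p+1) + 1) - 1,
which is the closed form with n = p+1.
By induction, the statement is established for all n ≥ 1.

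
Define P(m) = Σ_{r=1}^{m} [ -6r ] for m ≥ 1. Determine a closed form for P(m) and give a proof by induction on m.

We claim P(m) = -3m(m + 1) for all m ≥ 1.
When m = 1: P(1) = -6, and the closed form gives -6. They agree.
Inductive step: suppose the statement holds for some r ≥ 1, so P(r) = 3r(-r - 1).
Then P(r+1) = P(r) + (-6r - 6) = (3r(-r - 1)) + (-6r - 6).
Simplifying, P(r+1) = -3(r + 1)(r + 2) = -3(r+1)((r+1) + 1),
which is the closed form with m = r+1.
This completes the induction.

P(m) = -3m(m + 1)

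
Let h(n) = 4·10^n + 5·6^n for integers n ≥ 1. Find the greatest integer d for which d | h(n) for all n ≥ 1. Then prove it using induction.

d = 10

Computing the first values: h(1) = 70 and h(2) = 580; gcd(70, 580) = 10, so d ≤ 10.
We prove 10 | 4·10^n + 5·6^n for all n ≥ 1 by induction on n.
Base step (n = 1): h(1) = 70 = 10·(7), so 10 | h(1).
Suppose the result is true for n = r, i.e. 10 | h(r). Then
h(r+1) − 10·h(r) = (4·10^(r+1) + 5·6^(r+1)) − 10·(4·10^r + 5·6^r) = (5)·6^r·(6 − 10) = (-20)·6^r. Since 10 | h(r) by the inductive hypothesis, 10 | 10·h(r); and 10 | -20 since -20 = 10·-2. Therefore 10 | h(r+1).
This completes the induction.
Therefore the largest such d is 10.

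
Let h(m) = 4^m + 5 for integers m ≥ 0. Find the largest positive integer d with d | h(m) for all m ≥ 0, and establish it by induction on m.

d = 3

Computing the first values: h(0) = 6 and h(1) = 9; gcd(6, 9) = 3, so d ≤ 3.
We prove 3 | 4^m + 5 for all m ≥ 0 by induction on m.
Base step (m = 0): h(0) = 6 = 3·(2), so 3 | h(0).
For the inductive step, assume it holds for an arbitrary j ≥ 0, i.e. 3 | h(j). Then
h(j+1) = 4^(j+1) + 5 = 4·(4^j + 5) - 15 = 4·h(j) - 15. The first term is divisible by 3 by the inductive hypothesis, and -15 is divisible by 3. Hence 3 | h(j+1).
By the principle of mathematical induction, the result holds for all m ≥ 0.
Therefore the largest such d is 3.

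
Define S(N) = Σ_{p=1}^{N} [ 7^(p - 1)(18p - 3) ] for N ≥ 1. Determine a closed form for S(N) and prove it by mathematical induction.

We claim S(N) = 7^N(3N - 1) + 1 for all N ≥ 1.
When N = 1: S(1) = 15, and the closed form gives 15. They agree.
Suppose the result is true for N = p, so S(p) = 7^p(3p - 1) + 1.
Then S(p+1) = S(p) + (7^p(18p + 15)) = (7^p(3p - 1) + 1) + (7^p(18p + 15)).
Simplifying, S(p+1) = 21·7^p·p + 14·7^p + 1 = 7^(p+1)(3(p+1) - 1) + 1,
which is the closed form with N = p+1.
This completes the induction.

S(N) = 7^N(3N - 1) + 1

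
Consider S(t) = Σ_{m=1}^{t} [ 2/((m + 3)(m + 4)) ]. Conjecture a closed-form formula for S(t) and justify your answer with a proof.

S(t) = t/(2(t + 4))

We claim S(t) = t/(2(t + 4)) for all t ≥ 1.
When t = 1: S(1) = 1/10, and the closed form gives 1/10. They agree.
Suppose the result is true for t = m, so S(m) = m/(2(m + 4)).
Then S(m+1) = S(m) + (2/((m + 4)(m + 5))) = (m/(2(m + 4))) + (2/((m + 4)(m + 5))).
Simplifying, S(m+1) = (m + 1)/(2(m + 5)) = (m+1)/(2((m+1) + 4)),
which is the closed form with t = m+1.
By induction, the statement is established for all t ≥ 1.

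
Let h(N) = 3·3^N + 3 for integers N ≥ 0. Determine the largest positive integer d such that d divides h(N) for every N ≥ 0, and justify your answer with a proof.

Computing the first values: h(0) = 6 and h(1) = 12; gcd(6, 12) = 6, so d ≤ 6.
We prove 6 | 3·3^N + 3 for all N ≥ 0 by induction on N.
When N = 0: h(0) = 6 = 6·(1), so 6 | h(0).
Suppose the result is true for N = j, i.e. 6 | h(j). Then
h(j+1) = 3·3^(j+1) + 3 = 3·(3·3^j + 3) - 6 = 3·h(j) - 6. The first term is divisible by 6 by the inductive hypothesis, and -6 is divisible by 6. Hence 6 | h(j+1).
By induction, the statement is established for all N ≥ 0.
Therefore the largest such d is 6.

d = 6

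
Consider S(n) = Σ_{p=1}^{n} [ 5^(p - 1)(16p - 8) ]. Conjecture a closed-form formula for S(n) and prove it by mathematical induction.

S(n) = 5^n(4n - 3) + 3

We claim S(n) = 5^n(4n - 3) + 3 for all n ≥ 1.
When n = 1: S(1) = 8, and the closed form gives 8. They agree.
Inductive step: suppose the statement holds for some p ≥ 1, so S(p) = 5^p(4p - 3) + 3.
Then S(p+1) = S(p) + (5^p(16p + 8)) = (5^p(4p - 3) + 3) + (5^p(16p + 8)).
Simplifying, S(p+1) = 20·5^p·p + 5·5^p + 3 = 5^(p+1)(4(p+1) - 3) + 3,
which is the closed form with n = p+1.
This completes the induction.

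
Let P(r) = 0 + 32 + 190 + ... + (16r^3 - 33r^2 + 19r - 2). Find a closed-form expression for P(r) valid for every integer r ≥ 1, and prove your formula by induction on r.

P(r) = r(r - 1)(4r^2 + r - 2)

We claim P(r) = r(r - 1)(4r^2 + r - 2) for all r ≥ 1.
Base case (r = 1): P(1) = 0, and the closed form gives 0. They agree.
Suppose the result is true for r = m, so P(m) = m(4m^3 - 3m^2 - 3m + 2).
Then P(m+1) = P(m) + (m(16m^2 + 15m + 1)) = (m(4m^3 - 3m^2 - 3m + 2)) + (m(16m^2 + 15m + 1)).
Simplifying, P(m+1) = m(m + 1)(4m^2 + 9m + 3) = (m+1)((m+1) - 1)(4(m+1)^2 + (m+1) - 2),
which is the closed form with r = m+1.
This completes the induction.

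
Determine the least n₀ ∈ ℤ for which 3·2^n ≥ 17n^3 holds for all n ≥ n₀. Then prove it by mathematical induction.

n₀ = 14

At n = 13: 24576 < 37349, so the inequality fails and n₀ ≥ 14. We prove 3·2^n ≥ 17n^3 for all n ≥ 14.
When n = 14: 3·2^n = 49152 and 17n^3 = 46648, so 49152 ≥ 46648.
Inductive step: assume the claim holds for n = p, so 3·2^p ≥ 17p^3.
Then 3·2^(p + 1) = 2·(3·2^p) ≥ 2·(17p^3).
Also, for p ≥ 14 we have 2·(17p^3) ≥ 17(p+1)^3, since 2 ≥ (1 + 1/p)^3 for all p ≥ 14.
Combining, 3·2^(p + 1) ≥ 17(p+1)^3.
By induction, the statement is established for all n ≥ 14.
Hence the smallest such n₀ is 14.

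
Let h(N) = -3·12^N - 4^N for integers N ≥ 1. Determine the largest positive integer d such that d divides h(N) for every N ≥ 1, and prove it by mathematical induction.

d = 8

Computing the first values: h(1) = -40 and h(2) = -448; gcd(-40, -448) = 8, so d ≤ 8.
We prove 8 | -3·12^N - 4^N for all N ≥ 1 by induction on N.
For the base case N = 1: h(1) = -40 = 8·(-5), so 8 | h(1).
Inductive step: suppose the statement holds for some r ≥ 1, i.e. 8 | h(r). Then
h(r+1) − 12·h(r) = (-3·12^(r+1) - 4^(r+1)) − 12·(-3·12^r - 4^r) = (-1)·4^r·(4 − 12) = (8)·4^r. Since 8 | h(r) by the inductive hypothesis, 8 | 12·h(r); and 8 | 8 since 8 = 8·1. Therefore 8 | h(r+1).
By induction, the statement is established for all N ≥ 1.
Therefore the largest such d is 8.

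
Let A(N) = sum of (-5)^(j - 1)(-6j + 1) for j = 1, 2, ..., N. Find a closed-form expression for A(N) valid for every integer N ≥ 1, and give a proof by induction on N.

A(N) = (-5)^N·N

We claim A(N) = (-5)^N·N for all N ≥ 1.
When N = 1: A(1) = -5, and the closed form gives -5. They agree.
For the inductive step, assume it holds for an arbitrary j ≥ 1, so A(j) = (-5)^j·j.
Then A(j+1) = A(j) + ((-5)^j(-6j - 5)) = ((-5)^j·j) + ((-5)^j(-6j - 5)).
Simplifying, A(j+1) = (-5)^(j + 1)(j + 1) = (-5)^(j+1)·(j+1),
which is the closed form with N = j+1.
By induction, the statement is established for all N ≥ 1.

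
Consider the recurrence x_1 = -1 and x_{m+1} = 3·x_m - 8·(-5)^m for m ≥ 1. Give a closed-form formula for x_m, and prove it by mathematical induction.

x_m = (-5)^m + 4·3^(m - 1)

Computing the first terms: x_1 = -1, x_2 = 37, x_3 = -89. This suggests x_m = (-5)^m + 4·3^(m - 1).
Base case (m = 1): the formula gives -1 = -1 = x_1.
For the inductive step, assume it holds for an arbitrary k ≥ 1, so x_k = (-5)^k + 4·3^(k - 1).
Then x_{k+1} = 3·x_k - 8·(-5)^k = 3·((-5)^k + 4·3^(k - 1)) - 8·(-5)^k = (-5)^(k + 1) + 4·3^k = (-5)^(k+1) + 4·3^((k+1) - 1),
which is the claimed formula at m = k+1.
By induction, the statement is established for all m ≥ 1.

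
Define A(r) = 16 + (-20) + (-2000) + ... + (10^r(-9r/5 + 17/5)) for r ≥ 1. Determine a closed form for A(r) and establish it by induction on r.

We claim A(r) = 2·10^r(-r + 2) - 4 for all r ≥ 1.
When r = 1: A(1) = 16, and the closed form gives 16. They agree.
Suppose the result is true for r = p, so A(p) = 2·10^p(-p + 2) - 4.
Then A(p+1) = A(p) + (10^p(-18p + 16)) = (2·10^p(-p + 2) - 4) + (10^p(-18p + 16)).
Simplifying, A(p+1) = -20·10^p·p + 20·10^p - 4 = 2·10^(p+1)(-(p+1) + 2) - 4,
which is the closed form with r = p+1.
By induction, the statement is established for all r ≥ 1.

A(r) = 2·10^r(-r + 2) - 4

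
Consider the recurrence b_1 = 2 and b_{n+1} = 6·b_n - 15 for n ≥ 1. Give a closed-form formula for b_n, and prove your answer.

Computing the first terms: b_1 = 2, b_2 = -3, b_3 = -33. This suggests b_n = -6^(n - 1) + 3.
For the base case n = 1: the formula gives 2 = 2 = b_1.
Inductive step: suppose the statement holds for some i ≥ 1, so b_i = -6^(i - 1) + 3.
Then b_{i+1} = 6·b_i - 15 = 6·(-6^(i - 1) + 3) - 15 = -6^i + 3 = -6^((i+1) - 1) + 3,
which is the claimed formula at n = i+1.
By the principle of mathematical induction, the result holds for all n ≥ 1.

b_n = -6^(n - 1) + 3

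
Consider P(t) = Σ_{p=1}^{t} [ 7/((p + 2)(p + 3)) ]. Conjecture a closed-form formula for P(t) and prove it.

We claim P(t) = 7t/(3(t + 3)) for all t ≥ 1.
When t = 1: P(1) = 7/12, and the closed form gives 7/12. They agree.
Inductive step: suppose the statement holds for some p ≥ 1, so P(p) = 7p/(3(p + 3)).
Then P(p+1) = P(p) + (7/((p + 3)(p + 4))) = (7p/(3(p + 3))) + (7/((p + 3)(p + 4))).
Simplifying, P(p+1) = 7(p + 1)/(3(p + 4)) = 7(p+1)/(3((p+1) + 3)),
which is the closed form with t = p+1.
By induction, the statement is established for all t ≥ 1.

P(t) = 7t/(3(t + 3))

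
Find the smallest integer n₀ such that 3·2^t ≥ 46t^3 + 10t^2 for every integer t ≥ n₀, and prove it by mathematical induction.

n₀ = 16

At t = 15: 98304 < 157500, so the inequality fails and n₀ ≥ 16. We prove 3·2^t ≥ 46t^3 + 10t^2 for all t ≥ 16.
When t = 16: 3·2^t = 196608 and 46t^3 + 10t^2 = 190976, so 196608 ≥ 190976.
Suppose the result is true for t = i, so 3·2^i ≥ 46i^3 + 10i^2.
Then 3·2^(i + 1) = 2·(3·2^i) ≥ 2·(46i^3 + 10i^2).
Also, for i ≥ 16 we have 2·(46i^3 + 10i^2) ≥ 46(i+1)^3 + 10(i+1)^2, since 2·(46i^3 + 10i^2) − (46(i+1)^3 + 10(i+1)^2) = 46i^3 - 128i^2 - 158i - 56, which is nonnegative for all i ≥ 16.
Combining, 3·2^(i + 1) ≥ 46(i+1)^3 + 10(i+1)^2.
By the principle of mathematical induction, the result holds for all t ≥ 16.
Hence the smallest such n₀ is 16.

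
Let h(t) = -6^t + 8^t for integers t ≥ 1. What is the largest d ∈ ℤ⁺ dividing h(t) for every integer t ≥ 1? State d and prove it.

d = 2

Computing the first values: h(1) = 2 and h(2) = 28; gcd(2, 28) = 2, so d ≤ 2.
We prove 2 | -6^t + 8^t for all t ≥ 1 by induction on t.
Base case (t = 1): h(1) = 2 = 2·(1), so 2 | h(1).
Inductive step: assume the claim holds for t = k, i.e. 2 | h(k). Then
8^{k+1} − 6^{k+1} = 8·8^k − 6·6^k = 8·(8^k − 6^k) + (2)·6^k. The first term is divisible by 2 by the inductive hypothesis, and the second term (2)·6^k is divisible by 2 since 2 | 2. Hence 2 | h(k+1).
By the principle of mathematical induction, the result holds for all t ≥ 1.
Therefore the largest such d is 2.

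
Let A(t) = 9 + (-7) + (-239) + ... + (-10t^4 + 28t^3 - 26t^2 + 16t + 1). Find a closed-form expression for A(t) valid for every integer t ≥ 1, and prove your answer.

We claim A(t) = -t(2t^4 - 2t^3 - 2t^2 - 2t - 5) for all t ≥ 1.
When t = 1: A(1) = 9, and the closed form gives 9. They agree.
Inductive step: suppose the statement holds for some r ≥ 1, so A(r) = r(-2r^4 + 2r^3 + 2r^2 + 2r + 5).
Then A(r+1) = A(r) + (-10r^4 - 12r^3 - 2r^2 + 8r + 9) = (r(-2r^4 + 2r^3 + 2r^2 + 2r + 5)) + (-10r^4 - 12r^3 - 2r^2 + 8r + 9).
Simplifying, A(r+1) = -(r + 1)(2r^4 + 6r^3 + 4r^2 - 4r - 9) = -(r+1)(2(r+1)^4 - 2(r+1)^3 - 2(r+1)^2 - 2(r+1) - 5),
which is the closed form with t = r+1.
By the principle of mathematical induction, the result holds for all t ≥ 1.

A(t) = -t(2t^4 - 2t^3 - 2t^2 - 2t - 5)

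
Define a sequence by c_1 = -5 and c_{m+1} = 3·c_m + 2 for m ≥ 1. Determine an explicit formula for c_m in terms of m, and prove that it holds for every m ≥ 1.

c_m = -4·3^(m - 1) - 1

Computing the first terms: c_1 = -5, c_2 = -13, c_3 = -37. This suggests c_m = -4·3^(m - 1) - 1.
When m = 1: the formula gives -5 = -5 = c_1.
Suppose the result is true for m = i, so c_i = -4·3^(i - 1) - 1.
Then c_{i+1} = 3·c_i + 2 = 3·(-4·3^(i - 1) - 1) + 2 = -4·3^i - 1 = -4·3^((i+1) - 1) - 1,
which is the claimed formula at m = i+1.
This completes the induction.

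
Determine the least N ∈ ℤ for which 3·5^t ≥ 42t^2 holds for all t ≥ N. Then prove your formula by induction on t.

N = 4

At t = 3: 375 < 378, so the inequality fails and N ≥ 4. We prove 3·5^t ≥ 42t^2 for all t ≥ 4.
Base step (t = 4): 3·5^t = 1875 and 42t^2 = 672, so 1875 ≥ 672.
Inductive step: suppose the statement holds for some j ≥ 4, so 3·5^j ≥ 42j^2.
Then 3·5^(j + 1) = 5·(3·5^j) ≥ 5·(42j^2).
Also, for j ≥ 4 we have 5·(42j^2) ≥ 42(j+1)^2, since 5 ≥ (1 + 1/j)^2 for all j ≥ 4.
Combining, 3·5^(j + 1) ≥ 42(j+1)^2.
Hence, by induction on t, the claim holds for every t ≥ 4.
Hence the smallest such N is 4.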